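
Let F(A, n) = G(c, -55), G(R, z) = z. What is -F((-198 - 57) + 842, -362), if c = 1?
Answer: 55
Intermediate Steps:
F(A, n) = -55
-F((-198 - 57) + 842, -362) = -1*(-55) = 55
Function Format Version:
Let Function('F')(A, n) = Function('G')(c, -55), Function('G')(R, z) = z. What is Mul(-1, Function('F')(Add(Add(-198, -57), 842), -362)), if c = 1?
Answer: 55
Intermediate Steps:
Function('F')(A, n) = -55
Mul(-1, Function('F')(Add(Add(-198, -57), 842), -362)) = Mul(-1, -55) = 55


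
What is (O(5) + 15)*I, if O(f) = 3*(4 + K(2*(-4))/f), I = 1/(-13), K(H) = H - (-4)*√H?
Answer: -111/65 - 24*I*√2/65 ≈ -1.7077 - 0.52217*I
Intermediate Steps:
K(H) = H + 4*√H
I = -1/13 ≈ -0.076923
O(f) = 12 + 3*(-8 + 8*I*√2)/f (O(f) = 3*(4 + (2*(-4) + 4*√(2*(-4)))/f) = 3*(4 + (-8 + 4*√(-8))/f) = 3*(4 + (-8 + 4*(2*I*√2))/f) = 3*(4 + (-8 + 8*I*√2)/f) = 12 + 3*(-8 + 8*I*√2)/f)
(O(5) + 15)*I = (12*(-2 + 5 + 2*I*√2)/5 + 15)*(-1/13) = (12*(⅕)*(3 + 2*I*√2) + 15)*(-1/13) = ((36/5 + 24*I*√2/5) + 15)*(-1/13) = (111/5 + 24*I*√2/5)*(-1/13) = -111/65 - 24*I*√2/65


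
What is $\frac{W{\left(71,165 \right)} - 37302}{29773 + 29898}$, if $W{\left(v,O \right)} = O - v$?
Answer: $- \frac{37208}{59671} \approx -0.62355$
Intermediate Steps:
$\frac{W{\left(71,165 \right)} - 37302}{29773 + 29898} = \frac{\left(165 - 71\right) - 37302}{29773 + 29898} = \frac{\left(165 - 71\right) - 37302}{59671} = \left(94 - 37302\right) \frac{1}{59671} = \left(-37208\right) \frac{1}{59671} = - \frac{37208}{59671}$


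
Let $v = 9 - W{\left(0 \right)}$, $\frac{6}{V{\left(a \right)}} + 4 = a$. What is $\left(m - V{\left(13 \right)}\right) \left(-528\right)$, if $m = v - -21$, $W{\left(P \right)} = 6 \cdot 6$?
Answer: $3520$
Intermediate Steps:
$W{\left(P \right)} = 36$
$V{\left(a \right)} = \frac{6}{-4 + a}$
$v = -27$ ($v = 9 - 36 = -27$)
$m = -6$ ($m = -27 - -21 = -27 + 21 = -6$)
$\left(m - V{\left(13 \right)}\right) \left(-528\right) = \left(-6 - \frac{6}{-4 + 13}\right) \left(-528\right) = \left(-6 - \frac{6}{9}\right) \left(-528\right) = \left(-6 - 6 \cdot \frac{1}{9}\right) \left(-528\right) = \left(-6 - \frac{2}{3}\right) \left(-528\right) = \left(- \frac{20}{3}\right) \left(-528\right) = 3520$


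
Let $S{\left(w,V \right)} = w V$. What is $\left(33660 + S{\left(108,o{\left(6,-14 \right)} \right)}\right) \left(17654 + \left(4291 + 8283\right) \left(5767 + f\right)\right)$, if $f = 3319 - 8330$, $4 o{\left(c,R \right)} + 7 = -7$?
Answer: $316964388636$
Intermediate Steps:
$o{\left(c,R \right)} = - \frac{7}{2}$ ($o{\left(c,R \right)} = - \frac{7}{4} + \frac{1}{4} \left(-7\right) = - \frac{7}{4} - \frac{7}{4} = - \frac{7}{2}$)
$f = -5011$
$S{\left(w,V \right)} = V w$
$\left(33660 + S{\left(108,o{\left(6,-14 \right)} \right)}\right) \left(17654 + \left(4291 + 8283\right) \left(5767 + f\right)\right) = \left(33660 - 378\right) \left(17654 + \left(4291 + 8283\right) \left(5767 - 5011\right)\right) = \left(33660 - 378\right) \left(17654 + 12574 \cdot 756\right) = 33282 \left(17654 + 9505944\right) = 33282 \cdot 9523598 = 316964388636$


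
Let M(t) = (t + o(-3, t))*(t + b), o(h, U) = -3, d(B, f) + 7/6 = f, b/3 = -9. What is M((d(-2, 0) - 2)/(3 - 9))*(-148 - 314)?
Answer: -6530909/216 ≈ -30236.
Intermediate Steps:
b = -27 (b = 3*(-9) = -27)
d(B, f) = -7/6 + f
M(t) = (-27 + t)*(-3 + t) (M(t) = (t - 3)*(t - 27) = (-3 + t)*(-27 + t) = (-27 + t)*(-3 + t))
M((d(-2, 0) - 2)/(3 - 9))*(-148 - 314) = (81 + (((-7/6 + 0) - 2)/(3 - 9))**2 - 30*((-7/6 + 0) - 2)/(3 - 9))*(-148 - 314) = (81 + ((-7/6 - 2)/(-6))**2 - 30*(-7/6 - 2)/(-6))*(-462) = (81 + (-19/6*(-1/6))**2 - (-95)*(-1)/6)*(-462) = (81 + (19/36)**2 - 30*19/36)*(-462) = (81 + 361/1296 - 95/6)*(-462) = (84817/1296)*(-462) = -6530909/216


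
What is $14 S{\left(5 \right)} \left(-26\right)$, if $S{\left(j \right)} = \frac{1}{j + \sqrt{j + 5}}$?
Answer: $- \frac{364}{3} + \frac{364 \sqrt{10}}{15} \approx -44.595$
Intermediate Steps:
$S{\left(j \right)} = \frac{1}{j + \sqrt{5 + j}}$
$14 S{\left(5 \right)} \left(-26\right) = \frac{14}{5 + \sqrt{5 + 5}} \left(-26\right) = \frac{14}{5 + \sqrt{10}} \left(-26\right) = - \frac{364}{5 + \sqrt{10}}$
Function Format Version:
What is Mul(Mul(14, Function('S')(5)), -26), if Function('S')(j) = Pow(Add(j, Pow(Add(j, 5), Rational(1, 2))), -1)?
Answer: Add(Rational(-364, 3), Mul(Rational(364, 15), Pow(10, Rational(1, 2)))) ≈ -44.595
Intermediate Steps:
Function('S')(j) = Pow(Add(j, Pow(Add(5, j), Rational(1, 2))), -1)
Mul(Mul(14, Function('S')(5)), -26) = Mul(Mul(14, Pow(Add(5, Pow(Add(5, 5), Rational(1, 2))), -1)), -26) = Mul(Mul(14, Pow(Add(5, Pow(10, Rational(1, 2))), -1)), -26) = Mul(-364, Pow(Add(5, Pow(10, Rational(1, 2))), -1))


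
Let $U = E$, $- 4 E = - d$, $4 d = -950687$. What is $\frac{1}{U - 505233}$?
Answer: $- \frac{16}{9034415} \approx -1.771 \cdot 10^{-6}$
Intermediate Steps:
$d = - \frac{950687}{4}$ ($d = \frac{1}{4} \left(-950687\right) = - \frac{950687}{4} \approx -2.3767 \cdot 10^{5}$)
$E = - \frac{950687}{16}$ ($E = - \frac{\left(-1\right) \left(- \frac{950687}{4}\right)}{4} = \left(- \frac{1}{4}\right) \frac{950687}{4} = - \frac{950687}{16} \approx -59418.0$)
$U = - \frac{950687}{16} \approx -59418.0$
$\frac{1}{U - 505233} = \frac{1}{- \frac{950687}{16} - 505233} = \frac{1}{- \frac{9034415}{16}} = - \frac{16}{9034415}$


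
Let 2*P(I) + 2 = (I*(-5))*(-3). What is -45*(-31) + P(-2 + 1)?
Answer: 2773/2 ≈ 1386.5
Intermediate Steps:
P(I) = -1 + 15*I/2 (P(I) = -1 + ((I*(-5))*(-3))/2 = -1 + (-5*I*(-3))/2 = -1 + (15*I)/2 = -1 + 15*I/2)
-45*(-31) + P(-2 + 1) = -45*(-31) + (-1 + 15*(-2 + 1)/2) = 1395 + (-1 + (15/2)*(-1)) = 1395 + (-1 - 15/2) = 1395 - 17/2 = 2773/2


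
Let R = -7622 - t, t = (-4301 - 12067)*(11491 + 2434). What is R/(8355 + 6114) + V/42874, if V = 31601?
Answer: 751704705757/47718762 ≈ 15753.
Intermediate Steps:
t = -227924400 (t = -16368*13925 = -227924400)
R = 227916778 (R = -7622 - 1*(-227924400) = -7622 + 227924400 = 227916778)
R/(8355 + 6114) + V/42874 = 227916778/(8355 + 6114) + 31601/42874 = 227916778/14469 + 31601*(1/42874) = 227916778*(1/14469) + 31601/42874 = 227916778/14469 + 31601/42874 = 751704705757/47718762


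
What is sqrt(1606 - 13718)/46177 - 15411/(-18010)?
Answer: 15411/18010 + 4*I*sqrt(757)/46177 ≈ 0.85569 + 0.0023833*I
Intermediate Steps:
sqrt(1606 - 13718)/46177 - 15411/(-18010) = sqrt(-12112)*(1/46177) - 15411*(-1/18010) = (4*I*sqrt(757))*(1/46177) + 15411/18010 = 4*I*sqrt(757)/46177 + 15411/18010 = 15411/18010 + 4*I*sqrt(757)/46177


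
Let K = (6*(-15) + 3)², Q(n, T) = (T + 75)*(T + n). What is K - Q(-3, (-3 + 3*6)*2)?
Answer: 4734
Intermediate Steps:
Q(n, T) = (75 + T)*(T + n)
K = 7569 (K = (-90 + 3)² = (-87)² = 7569)
K - Q(-3, (-3 + 3*6)*2) = 7569 - (((-3 + 3*6)*2)² + 75*((-3 + 3*6)*2) + 75*(-3) + ((-3 + 3*6)*2)*(-3)) = 7569 - (((-3 + 18)*2)² + 75*((-3 + 18)*2) - 225 + ((-3 + 18)*2)*(-3)) = 7569 - ((15*2)² + 75*(15*2) - 225 + (15*2)*(-3)) = 7569 - (30² + 75*30 - 225 + 30*(-3)) = 7569 - (900 + 2250 - 225 - 90) = 7569 - 1*2835 = 7569 - 2835 = 4734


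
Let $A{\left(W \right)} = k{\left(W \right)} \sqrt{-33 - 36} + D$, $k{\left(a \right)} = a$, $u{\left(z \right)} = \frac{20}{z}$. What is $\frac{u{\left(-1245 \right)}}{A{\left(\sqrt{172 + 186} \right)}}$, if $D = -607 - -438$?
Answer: $\frac{676}{13262487} + \frac{4 i \sqrt{24702}}{13262487} \approx 5.0971 \cdot 10^{-5} + 4.7402 \cdot 10^{-5} i$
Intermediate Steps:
$D = -169$ ($D = -607 + 438 = -169$)
$A{\left(W \right)} = -169 + i W \sqrt{69}$ ($A{\left(W \right)} = W \sqrt{-33 - 36} - 169 = W \sqrt{-69} - 169 = W i \sqrt{69} - 169 = i W \sqrt{69} - 169 = -169 + i W \sqrt{69}$)
$\frac{u{\left(-1245 \right)}}{A{\left(\sqrt{172 + 186} \right)}} = \frac{20 \frac{1}{-1245}}{-169 + i \sqrt{172 + 186} \sqrt{69}} = \frac{20 \left(- \frac{1}{1245}\right)}{-169 + i \sqrt{358} \sqrt{69}} = - \frac{4}{249 \left(-169 + i \sqrt{24702}\right)}$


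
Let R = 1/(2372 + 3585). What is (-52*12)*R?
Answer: -624/5957 ≈ -0.10475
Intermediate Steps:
R = 1/5957 ≈ 0.00016787
(-52*12)*R = -52*12*(1/5957) = -624*1/5957 = -624/5957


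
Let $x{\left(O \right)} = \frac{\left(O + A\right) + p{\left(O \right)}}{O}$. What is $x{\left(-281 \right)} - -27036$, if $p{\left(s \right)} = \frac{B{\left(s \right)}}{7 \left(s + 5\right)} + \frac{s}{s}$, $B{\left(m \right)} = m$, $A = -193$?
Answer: $\frac{14678541667}{542892} \approx 27038.0$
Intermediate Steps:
$p{\left(s \right)} = 1 + \frac{s}{35 + 7 s}$ ($p{\left(s \right)} = \frac{s}{7 \left(s + 5\right)} + \frac{s}{s} = \frac{s}{7 \left(5 + s\right)} + 1 = \frac{s}{35 + 7 s} + 1 = 1 + \frac{s}{35 + 7 s}$)
$x{\left(O \right)} = \frac{-193 + O + \frac{35 + 8 O}{7 \left(5 + O\right)}}{O}$ ($x{\left(O \right)} = \frac{\left(O - 193\right) + \frac{35 + 8 O}{7 \left(5 + O\right)}}{O} = \frac{\left(-193 + O\right) + \frac{35 + 8 O}{7 \left(5 + O\right)}}{O} = \frac{-193 + O + \frac{35 + 8 O}{7 \left(5 + O\right)}}{O}$)
$x{\left(-281 \right)} - -27036 = \frac{-960 + \left(-281\right)^{2} - - \frac{367548}{7}}{\left(-281\right) \left(5 - 281\right)} - -27036 = - \frac{-960 + 78961 + \frac{367548}{7}}{281 \left(-276\right)} + 27036 = \left(- \frac{1}{281}\right) \left(- \frac{1}{276}\right) \frac{913555}{7} + 27036 = \frac{913555}{542892} + 27036 = \frac{14678541667}{542892}$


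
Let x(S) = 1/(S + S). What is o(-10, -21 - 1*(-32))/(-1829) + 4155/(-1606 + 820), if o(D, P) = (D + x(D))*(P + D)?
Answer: -25305319/4791980 ≈ -5.2808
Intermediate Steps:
x(S) = 1/(2*S)
o(D, P) = (D + P)*(D + 1/(2*D)) (o(D, P) = (D + 1/(2*D))*(P + D) = (D + 1/(2*D))*(D + P) = (D + P)*(D + 1/(2*D)))
o(-10, -21 - 1*(-32))/(-1829) + 4155/(-1606 + 820) = (1/2 + (-10)**2 - 10*(-21 - 1*(-32)) + (1/2)*(-21 - 1*(-32))/(-10))/(-1829) + 4155/(-1606 + 820) = (1/2 + 100 - 10*(-21 + 32) + (1/2)*(-21 + 32)*(-1/10))*(-1/1829) + 4155/(-786) = (1/2 + 100 - 10*11 + (1/2)*11*(-1/10))*(-1/1829) + 4155*(-1/786) = (1/2 + 100 - 110 - 11/20)*(-1/1829) - 1385/262 = -201/20*(-1/1829) - 1385/262 = 201/36580 - 1385/262 = -25305319/4791980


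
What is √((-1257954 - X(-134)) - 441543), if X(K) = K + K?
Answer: I*√1699229 ≈ 1303.5*I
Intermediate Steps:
X(K) = 2*K
√((-1257954 - X(-134)) - 441543) = √((-1257954 - 2*(-134)) - 441543) = √((-1257954 - 1*(-268)) - 441543) = √((-1257954 + 268) - 441543) = √(-1257686 - 441543) = √(-1699229) = I*√1699229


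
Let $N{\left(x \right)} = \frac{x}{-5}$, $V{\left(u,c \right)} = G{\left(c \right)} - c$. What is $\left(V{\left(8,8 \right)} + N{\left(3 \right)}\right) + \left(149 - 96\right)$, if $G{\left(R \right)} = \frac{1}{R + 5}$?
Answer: $\frac{2891}{65} \approx 44.477$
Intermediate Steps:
$G{\left(R \right)} = \frac{1}{5 + R}$
$V{\left(u,c \right)} = \frac{1}{5 + c} - c$
$N{\left(x \right)} = - \frac{x}{5}$ ($N{\left(x \right)} = x \left(- \frac{1}{5}\right) = - \frac{x}{5}$)
$\left(V{\left(8,8 \right)} + N{\left(3 \right)}\right) + \left(149 - 96\right) = \left(\frac{1 - 8 \left(5 + 8\right)}{5 + 8} - \frac{3}{5}\right) + \left(149 - 96\right) = \left(\frac{1 - 8 \cdot 13}{13} - \frac{3}{5}\right) + 53 = \left(\frac{1 - 104}{13} - \frac{3}{5}\right) + 53 = \left(\frac{1}{13} \left(-103\right) - \frac{3}{5}\right) + 53 = \left(- \frac{103}{13} - \frac{3}{5}\right) + 53 = - \frac{554}{65} + 53 = \frac{2891}{65}$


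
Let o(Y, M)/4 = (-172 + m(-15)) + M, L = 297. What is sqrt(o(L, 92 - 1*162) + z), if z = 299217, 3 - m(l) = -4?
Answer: sqrt(298277) ≈ 546.15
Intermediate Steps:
m(l) = 7 (m(l) = 3 - 1*(-4) = 3 + 4 = 7)
o(Y, M) = -660 + 4*M (o(Y, M) = 4*((-172 + 7) + M) = 4*(-165 + M) = -660 + 4*M)
sqrt(o(L, 92 - 1*162) + z) = sqrt((-660 + 4*(92 - 1*162)) + 299217) = sqrt((-660 + 4*(92 - 162)) + 299217) = sqrt((-660 + 4*(-70)) + 299217) = sqrt((-660 - 280) + 299217) = sqrt(-940 + 299217) = sqrt(298277)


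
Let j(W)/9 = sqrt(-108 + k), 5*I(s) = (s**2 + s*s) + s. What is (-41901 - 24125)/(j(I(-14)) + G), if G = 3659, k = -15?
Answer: -120794567/6699122 + 297117*I*sqrt(123)/6699122 ≈ -18.031 + 0.49188*I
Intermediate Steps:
I(s) = s/5 + 2*s**2/5 (I(s) = ((s**2 + s*s) + s)/5 = ((s**2 + s**2) + s)/5 = (2*s**2 + s)/5 = (s + 2*s**2)/5 = s/5 + 2*s**2/5)
j(W) = 9*I*sqrt(123) (j(W) = 9*sqrt(-108 - 15) = 9*sqrt(-123) = 9*(I*sqrt(123)) = 9*I*sqrt(123))
(-41901 - 24125)/(j(I(-14)) + G) = (-41901 - 24125)/(9*I*sqrt(123) + 3659) = -66026/(3659 + 9*I*sqrt(123))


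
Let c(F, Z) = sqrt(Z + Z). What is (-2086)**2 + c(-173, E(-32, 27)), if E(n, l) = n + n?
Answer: 4351396 + 8*I*sqrt(2) ≈ 4.3514e+6 + 11.314*I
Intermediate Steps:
E(n, l) = 2*n
c(F, Z) = sqrt(2)*sqrt(Z) (c(F, Z) = sqrt(2*Z) = sqrt(2)*sqrt(Z))
(-2086)**2 + c(-173, E(-32, 27)) = (-2086)**2 + sqrt(2)*sqrt(2*(-32)) = 4351396 + sqrt(2)*sqrt(-64) = 4351396 + sqrt(2)*(8*I) = 4351396 + 8*I*sqrt(2)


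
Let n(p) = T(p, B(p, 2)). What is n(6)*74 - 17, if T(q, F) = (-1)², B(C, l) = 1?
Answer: 57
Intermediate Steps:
T(q, F) = 1
n(p) = 1
n(6)*74 - 17 = 1*74 - 17 = 74 - 17 = 57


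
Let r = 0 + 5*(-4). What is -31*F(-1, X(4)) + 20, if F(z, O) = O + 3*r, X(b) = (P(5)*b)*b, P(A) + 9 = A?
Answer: 3864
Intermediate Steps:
r = -20 (r = 0 - 20 = -20)
P(A) = -9 + A
X(b) = -4*b**2 (X(b) = ((-9 + 5)*b)*b = (-4*b)*b = -4*b**2)
F(z, O) = -60 + O (F(z, O) = O + 3*(-20) = O - 60 = -60 + O)
-31*F(-1, X(4)) + 20 = -31*(-60 - 4*4**2) + 20 = -31*(-60 - 4*16) + 20 = -31*(-60 - 64) + 20 = -31*(-124) + 20 = 3844 + 20 = 3864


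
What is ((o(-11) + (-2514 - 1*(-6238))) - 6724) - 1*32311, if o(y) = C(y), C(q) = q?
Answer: -35322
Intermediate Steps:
o(y) = y
((o(-11) + (-2514 - 1*(-6238))) - 6724) - 1*32311 = ((-11 + (-2514 - 1*(-6238))) - 6724) - 1*32311 = ((-11 + (-2514 + 6238)) - 6724) - 32311 = ((-11 + 3724) - 6724) - 32311 = (3713 - 6724) - 32311 = -3011 - 32311 = -35322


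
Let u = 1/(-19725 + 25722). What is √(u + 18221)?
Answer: √655300213986/5997 ≈ 134.99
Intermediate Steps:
u = 1/5997 ≈ 0.00016675
√(u + 18221) = √(1/5997 + 18221) = √(109271338/5997) = √655300213986/5997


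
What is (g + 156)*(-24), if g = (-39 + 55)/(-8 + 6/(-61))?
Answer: -913056/247 ≈ -3696.6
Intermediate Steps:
g = -488/247 (g = 16/(-8 + 6*(-1/61)) = 16/(-8 - 6/61) = 16/(-494/61) = 16*(-61/494) = -488/247 ≈ -1.9757)
(g + 156)*(-24) = (-488/247 + 156)*(-24) = (38044/247)*(-24) = -913056/247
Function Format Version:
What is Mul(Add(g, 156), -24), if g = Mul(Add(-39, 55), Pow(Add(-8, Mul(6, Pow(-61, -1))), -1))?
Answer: Rational(-913056, 247) ≈ -3696.6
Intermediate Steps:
g = Rational(-488, 247) (g = Mul(16, Pow(Add(-8, Mul(6, Rational(-1, 61))), -1)) = Mul(16, Pow(Add(-8, Rational(-6, 61)), -1)) = Mul(16, Pow(Rational(-494, 61), -1)) = Mul(16, Rational(-61, 494)) = Rational(-488, 247) ≈ -1.9757)
Mul(Add(g, 156), -24) = Mul(Add(Rational(-488, 247), 156), -24) = Mul(Rational(38044, 247), -24) = Rational(-913056, 247)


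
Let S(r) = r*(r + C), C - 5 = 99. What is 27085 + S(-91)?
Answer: 25902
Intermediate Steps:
C = 104 (C = 5 + 99 = 104)
S(r) = r*(104 + r) (S(r) = r*(r + 104) = r*(104 + r))
27085 + S(-91) = 27085 - 91*(104 - 91) = 27085 - 91*13 = 27085 - 1183 = 25902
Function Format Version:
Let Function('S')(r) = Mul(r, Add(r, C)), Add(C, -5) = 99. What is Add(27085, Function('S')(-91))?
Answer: 25902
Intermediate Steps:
C = 104 (C = Add(5, 99) = 104)
Function('S')(r) = Mul(r, Add(104, r)) (Function('S')(r) = Mul(r, Add(r, 104)) = Mul(r, Add(104, r)))
Add(27085, Function('S')(-91)) = Add(27085, Mul(-91, Add(104, -91))) = Add(27085, Mul(-91, 13)) = Add(27085, -1183) = 25902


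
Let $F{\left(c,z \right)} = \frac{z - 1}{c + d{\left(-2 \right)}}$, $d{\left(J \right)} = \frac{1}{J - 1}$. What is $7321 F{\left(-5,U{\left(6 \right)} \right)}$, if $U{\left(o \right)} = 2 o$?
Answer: $- \frac{241593}{16} \approx -15100.0$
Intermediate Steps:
$d{\left(J \right)} = \frac{1}{-1 + J}$
$F{\left(c,z \right)} = \frac{-1 + z}{- \frac{1}{3} + c}$ ($F{\left(c,z \right)} = \frac{z - 1}{c + \frac{1}{-1 - 2}} = \frac{-1 + z}{c + \frac{1}{-3}} = \frac{-1 + z}{c - \frac{1}{3}} = \frac{-1 + z}{- \frac{1}{3} + c}$)
$7321 F{\left(-5,U{\left(6 \right)} \right)} = 7321 \frac{3 \left(-1 + 2 \cdot 6\right)}{-1 + 3 \left(-5\right)} = 7321 \frac{3 \left(-1 + 12\right)}{-1 - 15} = 7321 \cdot 3 \frac{1}{-16} \cdot 11 = 7321 \cdot 3 \left(- \frac{1}{16}\right) 11 = 7321 \left(- \frac{33}{16}\right) = - \frac{241593}{16}$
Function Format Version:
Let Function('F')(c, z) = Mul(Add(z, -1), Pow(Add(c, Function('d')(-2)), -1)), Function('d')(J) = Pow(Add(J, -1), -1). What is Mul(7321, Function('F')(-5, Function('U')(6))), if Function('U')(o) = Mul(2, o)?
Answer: Rational(-241593, 16) ≈ -15100.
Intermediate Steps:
Function('d')(J) = Pow(Add(-1, J), -1)
Function('F')(c, z) = Mul(Pow(Add(Rational(-1, 3), c), -1), Add(-1, z)) (Function('F')(c, z) = Mul(Add(z, -1), Pow(Add(c, Pow(Add(-1, -2), -1)), -1)) = Mul(Add(-1, z), Pow(Add(c, Pow(-3, -1)), -1)) = Mul(Add(-1, z), Pow(Add(c, Rational(-1, 3)), -1)) = Mul(Add(-1, z), Pow(Add(Rational(-1, 3), c), -1)) = Mul(Pow(Add(Rational(-1, 3), c), -1), Add(-1, z)))
Mul(7321, Function('F')(-5, Function('U')(6))) = Mul(7321, Mul(3, Pow(Add(-1, Mul(3, -5)), -1), Add(-1, Mul(2, 6)))) = Mul(7321, Mul(3, Pow(Add(-1, -15), -1), Add(-1, 12))) = Mul(7321, Mul(3, Pow(-16, -1), 11)) = Mul(7321, Mul(3, Rational(-1, 16), 11)) = Mul(7321, Rational(-33, 16)) = Rational(-241593, 16)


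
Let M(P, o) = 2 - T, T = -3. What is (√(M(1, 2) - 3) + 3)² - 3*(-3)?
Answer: 20 + 6*√2 ≈ 28.485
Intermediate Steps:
M(P, o) = 5 (M(P, o) = 2 - 1*(-3) = 2 + 3 = 5)
(√(M(1, 2) - 3) + 3)² - 3*(-3) = (√(5 - 3) + 3)² - 3*(-3) = (√2 + 3)² + 9 = (3 + √2)² + 9 = 9 + (3 + √2)²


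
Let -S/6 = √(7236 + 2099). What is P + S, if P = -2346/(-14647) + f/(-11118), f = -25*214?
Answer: 52222139/81422673 - 6*√9335 ≈ -579.07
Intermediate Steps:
f = -5350
S = -6*√9335 (S = -6*√(7236 + 2099) = -6*√9335 ≈ -579.71)
P = 52222139/81422673 (P = -2346/(-14647) - 5350/(-11118) = -2346*(-1/14647) - 5350*(-1/11118) = 2346/14647 + 2675/5559 = 52222139/81422673 ≈ 0.64137)
P + S = 52222139/81422673 - 6*√9335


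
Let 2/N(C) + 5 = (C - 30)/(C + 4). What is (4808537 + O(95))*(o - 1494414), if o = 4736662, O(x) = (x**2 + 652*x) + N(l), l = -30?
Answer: 553719361718912/35 ≈ 1.5821e+13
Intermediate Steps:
N(C) = 2/(-5 + (-30 + C)/(4 + C)) (N(C) = 2/(-5 + (C - 30)/(C + 4)) = 2/(-5 + (-30 + C)/(4 + C)))
O(x) = -26/35 + x**2 + 652*x (O(x) = (x**2 + 652*x) + (-4 - 1*(-30))/(25 + 2*(-30)) = (x**2 + 652*x) + (-4 + 30)/(25 - 60) = (x**2 + 652*x) + 26/(-35) = (x**2 + 652*x) - 1/35*26 = (x**2 + 652*x) - 26/35 = -26/35 + x**2 + 652*x)
(4808537 + O(95))*(o - 1494414) = (4808537 + (-26/35 + 95**2 + 652*95))*(4736662 - 1494414) = (4808537 + (-26/35 + 9025 + 61940))*3242248 = (4808537 + 2483749/35)*3242248 = (170782544/35)*3242248 = 553719361718912/35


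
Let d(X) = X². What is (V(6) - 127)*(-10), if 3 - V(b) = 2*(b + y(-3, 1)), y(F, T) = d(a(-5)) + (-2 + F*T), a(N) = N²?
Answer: 13760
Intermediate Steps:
y(F, T) = 623 + F*T (y(F, T) = ((-5)²)² + (-2 + F*T) = 25² + (-2 + F*T) = 625 + (-2 + F*T) = 623 + F*T)
V(b) = -1237 - 2*b (V(b) = 3 - 2*(b + (623 - 3*1)) = 3 - 2*(b + (623 - 3)) = 3 - 2*(b + 620) = 3 - 2*(620 + b) = 3 - (1240 + 2*b) = 3 + (-1240 - 2*b) = -1237 - 2*b)
(V(6) - 127)*(-10) = ((-1237 - 2*6) - 127)*(-10) = ((-1237 - 12) - 127)*(-10) = (-1249 - 127)*(-10) = -1376*(-10) = 13760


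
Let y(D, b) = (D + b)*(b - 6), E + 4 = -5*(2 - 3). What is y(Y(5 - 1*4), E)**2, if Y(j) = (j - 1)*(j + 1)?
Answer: 25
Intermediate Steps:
E = 1 (E = -4 - 5*(2 - 3) = -4 - 5*(-1) = -4 + 5 = 1)
Y(j) = (1 + j)*(-1 + j) (Y(j) = (-1 + j)*(1 + j) = (1 + j)*(-1 + j))
y(D, b) = (-6 + b)*(D + b) (y(D, b) = (D + b)*(-6 + b) = (-6 + b)*(D + b))
y(Y(5 - 1*4), E)**2 = (1**2 - 6*(-1 + (5 - 1*4)**2) - 6*1 + (-1 + (5 - 1*4)**2)*1)**2 = (1 - 6*(-1 + (5 - 4)**2) - 6 + (-1 + (5 - 4)**2)*1)**2 = (1 - 6*(-1 + 1**2) - 6 + (-1 + 1**2)*1)**2 = (1 - 6*(-1 + 1) - 6 + (-1 + 1)*1)**2 = (1 - 6*0 - 6 + 0*1)**2 = (1 + 0 - 6 + 0)**2 = (-5)**2 = 25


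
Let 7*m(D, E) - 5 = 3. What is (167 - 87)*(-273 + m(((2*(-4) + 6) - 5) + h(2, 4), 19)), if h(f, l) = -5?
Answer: -152240/7 ≈ -21749.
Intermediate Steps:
m(D, E) = 8/7 (m(D, E) = 5/7 + (⅐)*3 = 5/7 + 3/7 = 8/7)
(167 - 87)*(-273 + m(((2*(-4) + 6) - 5) + h(2, 4), 19)) = (167 - 87)*(-273 + 8/7) = 80*(-1903/7) = -152240/7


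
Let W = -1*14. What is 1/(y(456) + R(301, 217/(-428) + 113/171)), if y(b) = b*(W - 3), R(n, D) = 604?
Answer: -1/7148 ≈ -0.00013990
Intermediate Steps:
W = -14
y(b) = -17*b (y(b) = b*(-14 - 3) = b*(-17) = -17*b)
1/(y(456) + R(301, 217/(-428) + 113/171)) = 1/(-17*456 + 604) = 1/(-7752 + 604) = 1/(-7148) = -1/7148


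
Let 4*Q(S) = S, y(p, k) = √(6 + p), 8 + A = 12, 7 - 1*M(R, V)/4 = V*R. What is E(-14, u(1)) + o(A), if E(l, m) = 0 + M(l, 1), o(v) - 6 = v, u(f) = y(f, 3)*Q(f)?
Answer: 94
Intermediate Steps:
M(R, V) = 28 - 4*R*V (M(R, V) = 28 - 4*V*R = 28 - 4*R*V)
A = 4 (A = -8 + 12 = 4)
Q(S) = S/4
u(f) = f*√(6 + f)/4 (u(f) = √(6 + f)*(f/4) = f*√(6 + f)/4)
o(v) = 6 + v
E(l, m) = 28 - 4*l (E(l, m) = 0 + (28 - 4*l*1) = 0 + (28 - 4*l) = 28 - 4*l)
E(-14, u(1)) + o(A) = (28 - 4*(-14)) + (6 + 4) = (28 + 56) + 10 = 84 + 10 = 94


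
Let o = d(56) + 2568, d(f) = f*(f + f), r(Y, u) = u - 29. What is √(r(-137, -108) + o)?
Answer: 3*√967 ≈ 93.290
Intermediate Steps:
r(Y, u) = -29 + u
d(f) = 2*f² (d(f) = f*(2*f) = 2*f²)
o = 8840 (o = 2*56² + 2568 = 2*3136 + 2568 = 6272 + 2568 = 8840)
√(r(-137, -108) + o) = √((-29 - 108) + 8840) = √(-137 + 8840) = √8703 = 3*√967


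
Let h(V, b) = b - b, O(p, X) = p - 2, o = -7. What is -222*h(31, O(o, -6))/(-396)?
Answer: 0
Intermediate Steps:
O(p, X) = -2 + p
h(V, b) = 0
-222*h(31, O(o, -6))/(-396) = -0/(-396) = -0*(-1)/396 = -222*0 = 0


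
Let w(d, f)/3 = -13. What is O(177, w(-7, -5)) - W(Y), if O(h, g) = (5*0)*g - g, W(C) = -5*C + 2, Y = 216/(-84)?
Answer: 169/7 ≈ 24.143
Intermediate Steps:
w(d, f) = -39 (w(d, f) = 3*(-13) = -39)
Y = -18/7 (Y = 216*(-1/84) = -18/7 ≈ -2.5714)
W(C) = 2 - 5*C
O(h, g) = -g (O(h, g) = 0*g - g = 0 - g = -g)
O(177, w(-7, -5)) - W(Y) = -1*(-39) - (2 - 5*(-18/7)) = 39 - (2 + 90/7) = 39 - 1*104/7 = 39 - 104/7 = 169/7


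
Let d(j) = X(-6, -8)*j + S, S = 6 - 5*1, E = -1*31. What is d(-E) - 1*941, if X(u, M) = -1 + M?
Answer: -1219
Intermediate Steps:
E = -31
S = 1 (S = 6 - 5 = 1)
d(j) = 1 - 9*j (d(j) = (-1 - 8)*j + 1 = -9*j + 1 = 1 - 9*j)
d(-E) - 1*941 = (1 - (-9)*(-31)) - 1*941 = (1 - 9*31) - 941 = (1 - 279) - 941 = -278 - 941 = -1219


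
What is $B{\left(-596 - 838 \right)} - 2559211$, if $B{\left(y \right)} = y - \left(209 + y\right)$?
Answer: $-2559420$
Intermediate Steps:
$B{\left(y \right)} = -209$ ($B{\left(y \right)} = y - \left(209 + y\right) = -209$)
$B{\left(-596 - 838 \right)} - 2559211 = -209 - 2559211 = -2559420$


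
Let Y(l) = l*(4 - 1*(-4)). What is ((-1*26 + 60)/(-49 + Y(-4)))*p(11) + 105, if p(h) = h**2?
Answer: 4391/81 ≈ 54.210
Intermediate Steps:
Y(l) = 8*l (Y(l) = l*(4 + 4) = l*8 = 8*l)
((-1*26 + 60)/(-49 + Y(-4)))*p(11) + 105 = ((-1*26 + 60)/(-49 + 8*(-4)))*11**2 + 105 = ((-26 + 60)/(-49 - 32))*121 + 105 = (34/(-81))*121 + 105 = (34*(-1/81))*121 + 105 = -34/81*121 + 105 = -4114/81 + 105 = 4391/81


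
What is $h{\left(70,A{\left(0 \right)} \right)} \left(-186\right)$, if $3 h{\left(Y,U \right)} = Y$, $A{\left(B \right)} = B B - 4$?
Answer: $-4340$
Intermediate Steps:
$A{\left(B \right)} = -4 + B^{2}$ ($A{\left(B \right)} = B^{2} - 4 = -4 + B^{2}$)
$h{\left(Y,U \right)} = \frac{Y}{3}$
$h{\left(70,A{\left(0 \right)} \right)} \left(-186\right) = \frac{1}{3} \cdot 70 \left(-186\right) = \frac{70}{3} \left(-186\right) = -4340$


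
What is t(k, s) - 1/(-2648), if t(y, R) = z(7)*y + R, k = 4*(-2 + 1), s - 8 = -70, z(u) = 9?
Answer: -259503/2648 ≈ -98.000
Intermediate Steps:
s = -62 (s = 8 - 70 = -62)
k = -4 (k = 4*(-1) = -4)
t(y, R) = R + 9*y (t(y, R) = 9*y + R = R + 9*y)
t(k, s) - 1/(-2648) = (-62 + 9*(-4)) - 1/(-2648) = (-62 - 36) - 1*(-1/2648) = -98 + 1/2648 = -259503/2648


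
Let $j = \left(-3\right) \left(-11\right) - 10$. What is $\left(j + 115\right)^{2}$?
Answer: $19044$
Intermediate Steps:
$j = 23$ ($j = 33 - 10 = 23$)
$\left(j + 115\right)^{2} = \left(23 + 115\right)^{2} = 138^{2} = 19044$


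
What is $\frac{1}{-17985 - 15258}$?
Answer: $- \frac{1}{33243} \approx -3.0082 \cdot 10^{-5}$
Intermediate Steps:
$\frac{1}{-17985 - 15258} = \frac{1}{-33243} = - \frac{1}{33243}$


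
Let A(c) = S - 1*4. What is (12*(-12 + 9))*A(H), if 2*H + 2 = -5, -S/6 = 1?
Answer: 360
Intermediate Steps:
S = -6 (S = -6*1 = -6)
H = -7/2 (H = -1 + (1/2)*(-5) = -1 - 5/2 = -7/2 ≈ -3.5000)
A(c) = -10 (A(c) = -6 - 1*4 = -6 - 4 = -10)
(12*(-12 + 9))*A(H) = (12*(-12 + 9))*(-10) = (12*(-3))*(-10) = -36*(-10) = 360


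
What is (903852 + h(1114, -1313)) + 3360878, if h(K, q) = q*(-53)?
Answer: 4334319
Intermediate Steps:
h(K, q) = -53*q
(903852 + h(1114, -1313)) + 3360878 = (903852 - 53*(-1313)) + 3360878 = (903852 + 69589) + 3360878 = 973441 + 3360878 = 4334319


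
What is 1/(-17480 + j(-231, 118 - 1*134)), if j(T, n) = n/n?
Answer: -1/17479 ≈ -5.7211e-5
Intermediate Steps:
j(T, n) = 1
1/(-17480 + j(-231, 118 - 1*134)) = 1/(-17480 + 1) = 1/(-17479) = -1/17479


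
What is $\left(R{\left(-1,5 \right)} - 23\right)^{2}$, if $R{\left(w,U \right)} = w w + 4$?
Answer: $324$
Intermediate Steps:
$R{\left(w,U \right)} = 4 + w^{2}$ ($R{\left(w,U \right)} = w^{2} + 4 = 4 + w^{2}$)
$\left(R{\left(-1,5 \right)} - 23\right)^{2} = \left(\left(4 + \left(-1\right)^{2}\right) - 23\right)^{2} = \left(\left(4 + 1\right) - 23\right)^{2} = \left(5 - 23\right)^{2} = \left(-18\right)^{2} = 324$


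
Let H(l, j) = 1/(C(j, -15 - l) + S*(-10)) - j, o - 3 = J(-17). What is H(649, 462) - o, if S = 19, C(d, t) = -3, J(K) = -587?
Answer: 23545/193 ≈ 121.99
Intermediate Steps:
o = -584 (o = 3 - 587 = -584)
H(l, j) = -1/193 - j (H(l, j) = 1/(-3 + 19*(-10)) - j = 1/(-3 - 190) - j = 1/(-193) - j = -1/193 - j)
H(649, 462) - o = (-1/193 - 1*462) - 1*(-584) = (-1/193 - 462) + 584 = -89167/193 + 584 = 23545/193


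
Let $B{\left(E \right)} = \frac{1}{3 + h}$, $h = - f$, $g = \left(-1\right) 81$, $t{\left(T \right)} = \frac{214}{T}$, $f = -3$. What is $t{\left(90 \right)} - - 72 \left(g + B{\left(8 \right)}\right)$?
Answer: $- \frac{261793}{45} \approx -5817.6$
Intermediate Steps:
$g = -81$
$h = 3$ ($h = \left(-1\right) \left(-3\right) = 3$)
$B{\left(E \right)} = \frac{1}{6}$ ($B{\left(E \right)} = \frac{1}{3 + 3} = \frac{1}{6}$)
$t{\left(90 \right)} - - 72 \left(g + B{\left(8 \right)}\right) = \frac{214}{90} - - 72 \left(-81 + \frac{1}{6}\right) = 214 \cdot \frac{1}{90} - \left(-72\right) \left(- \frac{485}{6}\right) = \frac{107}{45} - 5820 = - \frac{261793}{45}$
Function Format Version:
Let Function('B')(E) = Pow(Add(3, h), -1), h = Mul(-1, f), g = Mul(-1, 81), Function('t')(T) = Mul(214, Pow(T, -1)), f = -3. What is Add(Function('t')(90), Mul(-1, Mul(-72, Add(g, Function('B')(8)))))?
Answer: Rational(-261793, 45) ≈ -5817.6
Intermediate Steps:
g = -81
h = 3 (h = Mul(-1, -3) = 3)
Function('B')(E) = Rational(1, 6) (Function('B')(E) = Pow(Add(3, 3), -1) = Pow(6, -1) = Rational(1, 6))
Add(Function('t')(90), Mul(-1, Mul(-72, Add(g, Function('B')(8))))) = Add(Mul(214, Pow(90, -1)), Mul(-1, Mul(-72, Add(-81, Rational(1, 6))))) = Add(Mul(214, Rational(1, 90)), Mul(-1, Mul(-72, Rational(-485, 6)))) = Add(Rational(107, 45), Mul(-1, 5820)) = Add(Rational(107, 45), -5820) = Rational(-261793, 45)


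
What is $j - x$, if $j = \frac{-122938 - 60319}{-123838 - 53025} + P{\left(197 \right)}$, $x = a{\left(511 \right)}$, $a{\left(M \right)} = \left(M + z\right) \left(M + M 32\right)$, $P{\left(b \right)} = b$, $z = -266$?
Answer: $- \frac{730662963137}{176863} \approx -4.1312 \cdot 10^{6}$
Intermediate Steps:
$a{\left(M \right)} = 33 M \left(-266 + M\right)$ ($a{\left(M \right)} = \left(M - 266\right) \left(M + M 32\right) = \left(-266 + M\right) \left(M + 32 M\right) = \left(-266 + M\right) 33 M = 33 M \left(-266 + M\right)$)
$x = 4131435$ ($x = 33 \cdot 511 \left(-266 + 511\right) = 33 \cdot 511 \cdot 245 = 4131435$)
$j = \frac{35025268}{176863}$ ($j = \frac{-122938 - 60319}{-123838 - 53025} + 197 = - \frac{183257}{-176863} + 197 = \left(-183257\right) \left(- \frac{1}{176863}\right) + 197 = \frac{183257}{176863} + 197 = \frac{35025268}{176863} \approx 198.04$)
$j - x = \frac{35025268}{176863} - 4131435 = - \frac{730662963137}{176863}$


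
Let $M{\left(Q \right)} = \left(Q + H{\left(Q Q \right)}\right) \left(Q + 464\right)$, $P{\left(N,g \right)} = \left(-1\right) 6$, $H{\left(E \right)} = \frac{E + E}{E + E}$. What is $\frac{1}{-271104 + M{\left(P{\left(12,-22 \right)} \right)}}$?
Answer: $- \frac{1}{273394} \approx -3.6577 \cdot 10^{-6}$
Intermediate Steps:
$H{\left(E \right)} = 1$ ($H{\left(E \right)} = \frac{2 E}{2 E} = 2 E \frac{1}{2 E} = 1$)
$P{\left(N,g \right)} = -6$
$M{\left(Q \right)} = \left(1 + Q\right) \left(464 + Q\right)$ ($M{\left(Q \right)} = \left(Q + 1\right) \left(Q + 464\right) = \left(1 + Q\right) \left(464 + Q\right)$)
$\frac{1}{-271104 + M{\left(P{\left(12,-22 \right)} \right)}} = \frac{1}{-271104 + \left(464 + \left(-6\right)^{2} + 465 \left(-6\right)\right)} = \frac{1}{-271104 + \left(464 + 36 - 2790\right)} = \frac{1}{-271104 - 2290} = \frac{1}{-273394} = - \frac{1}{273394}$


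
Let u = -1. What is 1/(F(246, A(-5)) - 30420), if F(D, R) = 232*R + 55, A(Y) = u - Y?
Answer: -1/29437 ≈ -3.3971e-5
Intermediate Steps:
A(Y) = -1 - Y
F(D, R) = 55 + 232*R
1/(F(246, A(-5)) - 30420) = 1/((55 + 232*(-1 - 1*(-5))) - 30420) = 1/((55 + 232*(-1 + 5)) - 30420) = 1/((55 + 232*4) - 30420) = 1/((55 + 928) - 30420) = 1/(983 - 30420) = 1/(-29437) = -1/29437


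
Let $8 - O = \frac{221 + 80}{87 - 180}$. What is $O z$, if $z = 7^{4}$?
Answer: $\frac{2509045}{93} \approx 26979.0$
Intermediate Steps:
$O = \frac{1045}{93}$ ($O = 8 - \frac{221 + 80}{87 - 180} = 8 - \frac{301}{-93} = 8 - 301 \left(- \frac{1}{93}\right) = 8 - - \frac{301}{93} = 8 + \frac{301}{93} = \frac{1045}{93} \approx 11.237$)
$z = 2401$
$O z = \frac{1045}{93} \cdot 2401 = \frac{2509045}{93}$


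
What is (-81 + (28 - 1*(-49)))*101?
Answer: -404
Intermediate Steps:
(-81 + (28 - 1*(-49)))*101 = (-81 + (28 + 49))*101 = (-81 + 77)*101 = -4*101 = -404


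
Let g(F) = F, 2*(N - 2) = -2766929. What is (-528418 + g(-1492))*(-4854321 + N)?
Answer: 3305463854485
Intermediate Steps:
N = -2766925/2 (N = 2 + (1/2)*(-2766929) = 2 - 2766929/2 = -2766925/2 ≈ -1.3835e+6)
(-528418 + g(-1492))*(-4854321 + N) = (-528418 - 1492)*(-4854321 - 2766925/2) = -529910*(-12475567/2) = 3305463854485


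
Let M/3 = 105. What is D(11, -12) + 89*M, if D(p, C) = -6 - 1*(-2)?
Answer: 28031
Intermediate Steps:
D(p, C) = -4 (D(p, C) = -6 + 2 = -4)
M = 315 (M = 3*105 = 315)
D(11, -12) + 89*M = -4 + 89*315 = -4 + 28035 = 28031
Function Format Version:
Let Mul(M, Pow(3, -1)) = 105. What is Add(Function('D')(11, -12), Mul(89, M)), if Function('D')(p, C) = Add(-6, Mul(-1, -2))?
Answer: 28031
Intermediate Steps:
Function('D')(p, C) = -4 (Function('D')(p, C) = Add(-6, 2) = -4)
M = 315 (M = Mul(3, 105) = 315)
Add(Function('D')(11, -12), Mul(89, M)) = Add(-4, Mul(89, 315)) = Add(-4, 28035) = 28031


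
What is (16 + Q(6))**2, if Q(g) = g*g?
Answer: 2704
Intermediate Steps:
Q(g) = g**2
(16 + Q(6))**2 = (16 + 6**2)**2 = (16 + 36)**2 = 52**2 = 2704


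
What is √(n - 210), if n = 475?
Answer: √265 ≈ 16.279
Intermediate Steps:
√(n - 210) = √(475 - 210) = √265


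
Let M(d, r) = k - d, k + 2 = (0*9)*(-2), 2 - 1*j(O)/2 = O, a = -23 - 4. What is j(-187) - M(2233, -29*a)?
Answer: 2613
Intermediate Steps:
a = -27
j(O) = 4 - 2*O
k = -2 (k = -2 + (0*9)*(-2) = -2 + 0*(-2) = -2 + 0 = -2)
M(d, r) = -2 - d
j(-187) - M(2233, -29*a) = (4 - 2*(-187)) - (-2 - 1*2233) = (4 + 374) - (-2 - 2233) = 378 - 1*(-2235) = 378 + 2235 = 2613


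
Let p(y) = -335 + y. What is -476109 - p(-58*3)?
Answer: -475600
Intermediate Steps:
-476109 - p(-58*3) = -476109 - (-335 - 58*3) = -476109 - (-335 - 174) = -476109 - 1*(-509) = -476109 + 509 = -475600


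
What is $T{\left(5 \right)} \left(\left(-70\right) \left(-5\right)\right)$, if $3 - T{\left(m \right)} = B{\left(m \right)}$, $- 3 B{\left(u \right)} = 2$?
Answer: $\frac{3850}{3} \approx 1283.3$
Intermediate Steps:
$B{\left(u \right)} = - \frac{2}{3}$ ($B{\left(u \right)} = \left(- \frac{1}{3}\right) 2 = - \frac{2}{3}$)
$T{\left(m \right)} = \frac{11}{3}$ ($T{\left(m \right)} = 3 - - \frac{2}{3} = 3 + \frac{2}{3} = \frac{11}{3}$)
$T{\left(5 \right)} \left(\left(-70\right) \left(-5\right)\right) = \frac{11 \left(\left(-70\right) \left(-5\right)\right)}{3} = \frac{11}{3} \cdot 350 = \frac{3850}{3}$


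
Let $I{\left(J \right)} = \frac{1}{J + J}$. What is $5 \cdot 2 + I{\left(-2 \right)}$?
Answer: $\frac{39}{4} \approx 9.75$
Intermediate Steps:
$I{\left(J \right)} = \frac{1}{2 J}$
$5 \cdot 2 + I{\left(-2 \right)} = 5 \cdot 2 + \frac{1}{2 \left(-2\right)} = 10 + \frac{1}{2} \left(- \frac{1}{2}\right) = 10 - \frac{1}{4} = \frac{39}{4}$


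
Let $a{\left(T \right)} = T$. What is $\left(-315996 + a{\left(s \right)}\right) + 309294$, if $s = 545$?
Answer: $-6157$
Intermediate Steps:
$\left(-315996 + a{\left(s \right)}\right) + 309294 = \left(-315996 + 545\right) + 309294 = -315451 + 309294 = -6157$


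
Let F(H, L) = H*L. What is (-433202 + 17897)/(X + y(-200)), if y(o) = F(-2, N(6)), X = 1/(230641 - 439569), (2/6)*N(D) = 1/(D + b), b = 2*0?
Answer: 28922947680/69643 ≈ 4.1530e+5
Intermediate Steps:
b = 0
N(D) = 3/D (N(D) = 3/(D + 0) = 3/D)
X = -1/208928 (X = 1/(-208928) = -1/208928 ≈ -4.7863e-6)
y(o) = -1 (y(o) = -6/6 = -2*½ = -1)
(-433202 + 17897)/(X + y(-200)) = (-433202 + 17897)/(-1/208928 - 1) = -415305/(-208929/208928) = -415305*(-208928/208929) = 28922947680/69643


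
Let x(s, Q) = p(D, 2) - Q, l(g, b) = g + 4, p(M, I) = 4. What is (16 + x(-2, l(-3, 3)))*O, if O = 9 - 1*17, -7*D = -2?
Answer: -152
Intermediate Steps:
D = 2/7 (D = -1/7*(-2) = 2/7 ≈ 0.28571)
l(g, b) = 4 + g
x(s, Q) = 4 - Q
O = -8 (O = 9 - 17 = -8)
(16 + x(-2, l(-3, 3)))*O = (16 + (4 - (4 - 3)))*(-8) = (16 + (4 - 1*1))*(-8) = (16 + (4 - 1))*(-8) = (16 + 3)*(-8) = 19*(-8) = -152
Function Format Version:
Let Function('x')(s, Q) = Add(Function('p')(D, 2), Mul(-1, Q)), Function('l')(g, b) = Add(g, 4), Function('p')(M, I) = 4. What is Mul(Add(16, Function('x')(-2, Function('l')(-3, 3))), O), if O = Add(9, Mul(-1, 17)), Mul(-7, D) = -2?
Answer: -152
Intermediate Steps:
D = Rational(2, 7) (D = Mul(Rational(-1, 7), -2) = Rational(2, 7) ≈ 0.28571)
Function('l')(g, b) = Add(4, g)
Function('x')(s, Q) = Add(4, Mul(-1, Q))
O = -8 (O = Add(9, -17) = -8)
Mul(Add(16, Function('x')(-2, Function('l')(-3, 3))), O) = Mul(Add(16, Add(4, Mul(-1, Add(4, -3)))), -8) = Mul(Add(16, Add(4, Mul(-1, 1))), -8) = Mul(Add(16, Add(4, -1)), -8) = Mul(Add(16, 3), -8) = Mul(19, -8) = -152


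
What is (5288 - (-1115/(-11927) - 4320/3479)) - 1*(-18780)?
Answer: 998726031799/41494033 ≈ 24069.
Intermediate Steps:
(5288 - (-1115/(-11927) - 4320/3479)) - 1*(-18780) = (5288 - (-1115*(-1/11927) - 4320*1/3479)) + 18780 = (5288 - (1115/11927 - 4320/3479)) + 18780 = (5288 - 1*(-47645555/41494033)) + 18780 = (5288 + 47645555/41494033) + 18780 = 219468092059/41494033 + 18780 = 998726031799/41494033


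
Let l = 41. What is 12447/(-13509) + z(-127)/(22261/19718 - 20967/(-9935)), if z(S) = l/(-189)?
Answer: -177929444589497/180026299247949 ≈ -0.98835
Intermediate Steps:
z(S) = -41/189 (z(S) = 41/(-189) = 41*(-1/189) = -41/189)
12447/(-13509) + z(-127)/(22261/19718 - 20967/(-9935)) = 12447/(-13509) - 41/(189*(22261/19718 - 20967/(-9935))) = 12447*(-1/13509) - 41/(189*(22261*(1/19718) - 20967*(-1/9935))) = -1383/1501 - 41/(189*(22261/19718 + 20967/9935)) = -1383/1501 - 41/(189*634590341/195898330) = -1383/1501 - 41/189*195898330/634590341 = -1383/1501 - 8031831530/119937574449 = -177929444589497/180026299247949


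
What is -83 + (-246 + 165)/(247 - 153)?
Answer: -7883/94 ≈ -83.862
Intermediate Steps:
-83 + (-246 + 165)/(247 - 153) = -83 - 81/94 = -7883/94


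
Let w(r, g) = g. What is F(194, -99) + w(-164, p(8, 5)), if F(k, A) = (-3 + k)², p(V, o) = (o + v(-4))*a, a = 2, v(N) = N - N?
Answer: 36491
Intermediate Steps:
v(N) = 0
p(V, o) = 2*o (p(V, o) = (o + 0)*2 = o*2 = 2*o)
F(194, -99) + w(-164, p(8, 5)) = (-3 + 194)² + 2*5 = 191² + 10 = 36481 + 10 = 36491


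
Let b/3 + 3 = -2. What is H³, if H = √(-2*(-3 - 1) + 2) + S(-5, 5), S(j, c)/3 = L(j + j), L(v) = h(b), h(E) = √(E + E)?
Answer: (√10 + 3*I*√30)³ ≈ -2529.8 - 3943.6*I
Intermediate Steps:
b = -15 (b = -9 + 3*(-2) = -9 - 6 = -15)
h(E) = √2*√E (h(E) = √(2*E) = √2*√E)
L(v) = I*√30 (L(v) = √2*√(-15) = √2*(I*√15) = I*√30)
S(j, c) = 3*I*√30 (S(j, c) = 3*(I*√30) = 3*I*√30)
H = √10 + 3*I*√30 (H = √(-2*(-3 - 1) + 2) + 3*I*√30 = √(-2*(-4) + 2) + 3*I*√30 = √(8 + 2) + 3*I*√30 = √10 + 3*I*√30 ≈ 3.1623 + 16.432*I)
H³ = (√10 + 3*I*√30)³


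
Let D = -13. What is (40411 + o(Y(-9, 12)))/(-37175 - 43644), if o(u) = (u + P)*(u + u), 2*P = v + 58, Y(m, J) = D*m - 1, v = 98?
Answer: -85419/80819 ≈ -1.0569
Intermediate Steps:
Y(m, J) = -1 - 13*m (Y(m, J) = -13*m - 1 = -1 - 13*m)
P = 78 (P = (98 + 58)/2 = (½)*156 = 78)
o(u) = 2*u*(78 + u) (o(u) = (u + 78)*(u + u) = (78 + u)*(2*u) = 2*u*(78 + u))
(40411 + o(Y(-9, 12)))/(-37175 - 43644) = (40411 + 2*(-1 - 13*(-9))*(78 + (-1 - 13*(-9))))/(-37175 - 43644) = (40411 + 2*(-1 + 117)*(78 + (-1 + 117)))/(-80819) = (40411 + 2*116*(78 + 116))*(-1/80819) = (40411 + 2*116*194)*(-1/80819) = (40411 + 45008)*(-1/80819) = 85419*(-1/80819) = -85419/80819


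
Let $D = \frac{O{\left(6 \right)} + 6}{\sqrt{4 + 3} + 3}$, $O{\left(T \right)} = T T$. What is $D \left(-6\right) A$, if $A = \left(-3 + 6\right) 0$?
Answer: $0$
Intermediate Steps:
$O{\left(T \right)} = T^{2}$
$A = 0$ ($A = 3 \cdot 0 = 0$)
$D = \frac{42}{3 + \sqrt{7}}$ ($D = \frac{6^{2} + 6}{\sqrt{4 + 3} + 3} = \frac{36 + 6}{\sqrt{7} + 3} = \frac{42}{3 + \sqrt{7}} \approx 7.4392$)
$D \left(-6\right) A = \left(63 - 21 \sqrt{7}\right) \left(-6\right) 0 = \left(-378 + 126 \sqrt{7}\right) 0 = 0$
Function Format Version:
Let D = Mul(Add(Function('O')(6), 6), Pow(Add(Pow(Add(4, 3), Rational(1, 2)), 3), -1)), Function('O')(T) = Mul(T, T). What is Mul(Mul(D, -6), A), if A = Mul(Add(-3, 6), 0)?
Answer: 0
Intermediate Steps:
Function('O')(T) = Pow(T, 2)
A = 0 (A = Mul(3, 0) = 0)
D = Mul(42, Pow(Add(3, Pow(7, Rational(1, 2))), -1)) (D = Mul(Add(Pow(6, 2), 6), Pow(Add(Pow(Add(4, 3), Rational(1, 2)), 3), -1)) = Mul(Add(36, 6), Pow(Add(Pow(7, Rational(1, 2)), 3), -1)) = Mul(42, Pow(Add(3, Pow(7, Rational(1, 2))), -1)) ≈ 7.4392)
Mul(Mul(D, -6), A) = Mul(Mul(Add(63, Mul(-21, Pow(7, Rational(1, 2)))), -6), 0) = Mul(Add(-378, Mul(126, Pow(7, Rational(1, 2)))), 0) = 0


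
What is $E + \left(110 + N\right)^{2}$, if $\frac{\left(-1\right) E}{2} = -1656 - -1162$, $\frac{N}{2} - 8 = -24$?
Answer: $7072$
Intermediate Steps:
$N = -32$ ($N = 16 + 2 \left(-24\right) = 16 - 48 = -32$)
$E = 988$ ($E = - 2 \left(-1656 - -1162\right) = - 2 \left(-1656 + 1162\right) = \left(-2\right) \left(-494\right) = 988$)
$E + \left(110 + N\right)^{2} = 988 + \left(110 - 32\right)^{2} = 988 + 78^{2} = 988 + 6084 = 7072$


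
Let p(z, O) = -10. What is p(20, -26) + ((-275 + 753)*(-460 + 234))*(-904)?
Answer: 97657302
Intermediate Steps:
p(20, -26) + ((-275 + 753)*(-460 + 234))*(-904) = -10 + ((-275 + 753)*(-460 + 234))*(-904) = -10 + (478*(-226))*(-904) = -10 - 108028*(-904) = -10 + 97657312 = 97657302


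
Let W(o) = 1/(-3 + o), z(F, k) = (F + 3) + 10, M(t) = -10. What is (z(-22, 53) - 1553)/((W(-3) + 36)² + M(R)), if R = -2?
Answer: -56232/45865 ≈ -1.2260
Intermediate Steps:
z(F, k) = 13 + F (z(F, k) = (3 + F) + 10 = 13 + F)
(z(-22, 53) - 1553)/((W(-3) + 36)² + M(R)) = ((13 - 22) - 1553)/((1/(-3 - 3) + 36)² - 10) = (-9 - 1553)/((1/(-6) + 36)² - 10) = -1562/((-⅙ + 36)² - 10) = -1562/((215/6)² - 10) = -1562/(46225/36 - 10) = -1562/45865/36 = -1562*36/45865 = -56232/45865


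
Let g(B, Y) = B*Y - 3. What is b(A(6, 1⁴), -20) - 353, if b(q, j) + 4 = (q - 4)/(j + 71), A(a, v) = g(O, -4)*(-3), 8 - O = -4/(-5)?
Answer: -90578/255 ≈ -355.21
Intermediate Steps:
O = 36/5 (O = 8 - (-4)/(-5) = 8 - (-4)*(-1)/5 = 8 - 1*⅘ = 8 - ⅘ = 36/5 ≈ 7.2000)
g(B, Y) = -3 + B*Y
A(a, v) = 477/5 (A(a, v) = (-3 + (36/5)*(-4))*(-3) = (-3 - 144/5)*(-3) = -159/5*(-3) = 477/5)
b(q, j) = -4 + (-4 + q)/(71 + j) (b(q, j) = -4 + (q - 4)/(j + 71) = -4 + (-4 + q)/(71 + j))
b(A(6, 1⁴), -20) - 353 = (-288 + 477/5 - 4*(-20))/(71 - 20) - 353 = (-288 + 477/5 + 80)/51 - 353 = (1/51)*(-563/5) - 353 = -563/255 - 353 = -90578/255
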